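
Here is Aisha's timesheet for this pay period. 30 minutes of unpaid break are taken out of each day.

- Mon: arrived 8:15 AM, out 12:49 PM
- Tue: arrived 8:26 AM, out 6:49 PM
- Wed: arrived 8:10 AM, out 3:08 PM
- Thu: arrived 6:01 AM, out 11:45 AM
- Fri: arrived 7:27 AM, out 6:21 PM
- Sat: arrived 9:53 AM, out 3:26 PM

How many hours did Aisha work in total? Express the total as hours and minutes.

Mon: 8:15 AM–12:49 PM = 4 h 34 min; less 30 min break → 4 h 4 min
Tue: 8:26 AM–6:49 PM = 10 h 23 min; less 30 min break → 9 h 53 min
Wed: 8:10 AM–3:08 PM = 6 h 58 min; less 30 min break → 6 h 28 min
Thu: 6:01 AM–11:45 AM = 5 h 44 min; less 30 min break → 5 h 14 min
Fri: 7:27 AM–6:21 PM = 10 h 54 min; less 30 min break → 10 h 24 min
Sat: 9:53 AM–3:26 PM = 5 h 33 min; less 30 min break → 5 h 3 min
Total: 4 h 4 min + 9 h 53 min + 6 h 28 min + 5 h 14 min + 10 h 24 min + 5 h 3 min = 41 h 6 min.

41 h 6 min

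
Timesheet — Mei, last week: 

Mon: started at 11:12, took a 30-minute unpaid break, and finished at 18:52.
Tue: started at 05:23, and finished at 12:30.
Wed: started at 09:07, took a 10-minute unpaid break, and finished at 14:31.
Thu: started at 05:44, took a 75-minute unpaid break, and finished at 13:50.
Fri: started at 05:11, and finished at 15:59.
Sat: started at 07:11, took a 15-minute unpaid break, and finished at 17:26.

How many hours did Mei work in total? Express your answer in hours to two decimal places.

47.17 hours

Mon: 11:12–18:52 = 7 h 40 min; less 30 min break → 7 h 10 min
Tue: 05:23–12:30 = 7 h 7 min
Wed: 09:07–14:31 = 5 h 24 min; less 10 min break → 5 h 14 min
Thu: 05:44–13:50 = 8 h 6 min; less 75 min break → 6 h 51 min
Fri: 05:11–15:59 = 10 h 48 min
Sat: 07:11–17:26 = 10 h 15 min; less 15 min break → 10 h 0 min
Total: 7 h 10 min + 7 h 7 min + 5 h 14 min + 6 h 51 min + 10 h 48 min + 10 h 0 min = 47 h 10 min.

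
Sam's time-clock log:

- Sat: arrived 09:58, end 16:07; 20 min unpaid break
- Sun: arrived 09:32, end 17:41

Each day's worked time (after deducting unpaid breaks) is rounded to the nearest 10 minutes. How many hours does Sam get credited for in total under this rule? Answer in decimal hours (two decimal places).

Sat: 09:58–16:07 = 6 h 9 min − 20 min = 5 h 49 min → rounds to 5 h 50 min
Sun: 09:32–17:41 = 8 h 9 min → rounds to 8 h 10 min
Total credited: 14 h 0 min.

14.00 hours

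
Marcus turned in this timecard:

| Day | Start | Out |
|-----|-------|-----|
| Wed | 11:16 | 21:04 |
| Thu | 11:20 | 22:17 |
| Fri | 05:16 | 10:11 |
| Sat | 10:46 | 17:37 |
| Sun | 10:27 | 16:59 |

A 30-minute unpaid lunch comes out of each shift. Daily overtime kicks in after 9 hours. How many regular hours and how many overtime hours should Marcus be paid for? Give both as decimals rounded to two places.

Wed: 11:16–21:04 = 9 h 48 min; less 30 min break → 9 h 18 min
Thu: 11:20–22:17 = 10 h 57 min; less 30 min break → 10 h 27 min
Fri: 05:16–10:11 = 4 h 55 min; less 30 min break → 4 h 25 min
Sat: 10:46–17:37 = 6 h 51 min; less 30 min break → 6 h 21 min
Sun: 10:27–16:59 = 6 h 32 min; less 30 min break → 6 h 2 min
Wed reg 9 h 0 min / OT 0 h 18 min; Thu reg 9 h 0 min / OT 1 h 27 min; Fri reg 4 h 25 min / OT 0 h 0 min; Sat reg 6 h 21 min / OT 0 h 0 min; Sun reg 6 h 2 min / OT 0 h 0 min.
Totals: regular 34 h 48 min, overtime 1 h 45 min.

Regular 34.80 hours, overtime 1.75 hours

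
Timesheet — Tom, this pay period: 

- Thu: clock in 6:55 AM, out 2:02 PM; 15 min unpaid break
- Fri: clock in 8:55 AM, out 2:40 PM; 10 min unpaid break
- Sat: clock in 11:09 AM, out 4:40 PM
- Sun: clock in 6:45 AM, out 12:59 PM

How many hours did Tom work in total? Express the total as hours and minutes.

Thu: 6:55 AM–2:02 PM = 7 h 7 min; less 15 min break → 6 h 52 min
Fri: 8:55 AM–2:40 PM = 5 h 45 min; less 10 min break → 5 h 35 min
Sat: 11:09 AM–4:40 PM = 5 h 31 min
Sun: 6:45 AM–12:59 PM = 6 h 14 min
Total: 6 h 52 min + 5 h 35 min + 5 h 31 min + 6 h 14 min = 24 h 12 min.

24 h 12 min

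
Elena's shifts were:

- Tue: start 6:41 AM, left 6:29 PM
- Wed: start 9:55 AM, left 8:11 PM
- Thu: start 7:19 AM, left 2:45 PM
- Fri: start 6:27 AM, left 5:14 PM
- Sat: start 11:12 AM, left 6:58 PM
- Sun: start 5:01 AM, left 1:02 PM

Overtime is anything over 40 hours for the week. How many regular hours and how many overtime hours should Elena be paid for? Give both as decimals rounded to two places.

Tue: 6:41 AM–6:29 PM = 11 h 48 min
Wed: 9:55 AM–8:11 PM = 10 h 16 min
Thu: 7:19 AM–2:45 PM = 7 h 26 min
Fri: 6:27 AM–5:14 PM = 10 h 47 min
Sat: 11:12 AM–6:58 PM = 7 h 46 min
Sun: 5:01 AM–1:02 PM = 8 h 1 min
Total worked: 56 h 4 min = 56.07 h.
Threshold 40 h → overtime 16 h 4 min, regular 40 h 0 min.

Regular 40.00 hours, overtime 16.07 hours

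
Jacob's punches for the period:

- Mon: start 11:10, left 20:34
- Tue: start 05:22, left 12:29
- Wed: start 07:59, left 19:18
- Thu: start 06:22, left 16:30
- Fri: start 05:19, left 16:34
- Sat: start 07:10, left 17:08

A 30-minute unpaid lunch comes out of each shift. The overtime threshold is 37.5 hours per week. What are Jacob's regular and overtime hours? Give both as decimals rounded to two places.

Regular 37.50 hours, overtime 18.68 hours

Mon: 11:10–20:34 = 9 h 24 min; less 30 min break → 8 h 54 min
Tue: 05:22–12:29 = 7 h 7 min; less 30 min break → 6 h 37 min
Wed: 07:59–19:18 = 11 h 19 min; less 30 min break → 10 h 49 min
Thu: 06:22–16:30 = 10 h 8 min; less 30 min break → 9 h 38 min
Fri: 05:19–16:34 = 11 h 15 min; less 30 min break → 10 h 45 min
Sat: 07:10–17:08 = 9 h 58 min; less 30 min break → 9 h 28 min
Total worked: 56 h 11 min = 56.18 h.
Threshold 37.5 h → overtime 18 h 41 min, regular 37 h 30 min.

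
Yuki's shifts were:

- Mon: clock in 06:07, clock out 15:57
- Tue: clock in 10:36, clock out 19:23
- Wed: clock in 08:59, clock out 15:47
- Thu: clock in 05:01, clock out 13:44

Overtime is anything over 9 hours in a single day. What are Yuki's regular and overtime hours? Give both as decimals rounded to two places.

Mon: 06:07–15:57 = 9 h 50 min
Tue: 10:36–19:23 = 8 h 47 min
Wed: 08:59–15:47 = 6 h 48 min
Thu: 05:01–13:44 = 8 h 43 min
Mon reg 9 h 0 min / OT 0 h 50 min; Tue reg 8 h 47 min / OT 0 h 0 min; Wed reg 6 h 48 min / OT 0 h 0 min; Thu reg 8 h 43 min / OT 0 h 0 min.
Totals: regular 33 h 18 min, overtime 0 h 50 min.

Regular 33.30 hours, overtime 0.83 hours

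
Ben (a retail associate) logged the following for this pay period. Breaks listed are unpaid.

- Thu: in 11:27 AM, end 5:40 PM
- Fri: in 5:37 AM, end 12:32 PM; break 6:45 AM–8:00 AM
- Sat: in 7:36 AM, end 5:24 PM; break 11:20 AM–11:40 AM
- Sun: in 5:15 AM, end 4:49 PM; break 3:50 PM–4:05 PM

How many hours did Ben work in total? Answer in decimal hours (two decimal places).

Thu: 11:27 AM–5:40 PM = 6 h 13 min
Fri: 5:37 AM–12:32 PM = 6 h 55 min; less 75 min break → 5 h 40 min
Sat: 7:36 AM–5:24 PM = 9 h 48 min; less 20 min break → 9 h 28 min
Sun: 5:15 AM–4:49 PM = 11 h 34 min; less 15 min break → 11 h 19 min
Total: 6 h 13 min + 5 h 40 min + 9 h 28 min + 11 h 19 min = 32 h 40 min.

32.67 hours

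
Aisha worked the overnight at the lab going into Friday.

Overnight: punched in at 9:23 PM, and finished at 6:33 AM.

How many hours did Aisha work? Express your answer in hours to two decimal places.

Overnight: 9:23 PM → midnight = 2 h 37 min; midnight → 6:33 AM = 6 h 33 min; span 9 h 10 min

9.17 hours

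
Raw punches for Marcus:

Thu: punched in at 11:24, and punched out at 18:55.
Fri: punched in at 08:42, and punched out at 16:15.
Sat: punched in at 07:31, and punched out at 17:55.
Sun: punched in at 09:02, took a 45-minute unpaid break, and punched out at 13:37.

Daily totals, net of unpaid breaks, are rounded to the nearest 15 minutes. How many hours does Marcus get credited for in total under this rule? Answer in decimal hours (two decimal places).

29.25 hours

Thu: 11:24–18:55 = 7 h 31 min → rounds to 7 h 30 min
Fri: 08:42–16:15 = 7 h 33 min → rounds to 7 h 30 min
Sat: 07:31–17:55 = 10 h 24 min → rounds to 10 h 30 min
Sun: 09:02–13:37 = 4 h 35 min − 45 min = 3 h 50 min → rounds to 3 h 45 min
Total credited: 29 h 15 min.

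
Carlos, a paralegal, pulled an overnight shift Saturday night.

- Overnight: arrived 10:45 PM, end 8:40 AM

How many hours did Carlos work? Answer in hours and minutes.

Overnight: 10:45 PM → midnight = 1 h 15 min; midnight → 8:40 AM = 8 h 40 min; span 9 h 55 min

9 h 55 min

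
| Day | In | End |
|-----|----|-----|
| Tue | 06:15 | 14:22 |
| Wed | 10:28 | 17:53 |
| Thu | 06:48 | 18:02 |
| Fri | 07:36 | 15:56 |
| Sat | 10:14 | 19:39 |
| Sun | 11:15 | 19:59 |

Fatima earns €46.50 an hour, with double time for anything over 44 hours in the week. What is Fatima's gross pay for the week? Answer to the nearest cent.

€2906.25

Tue: 06:15–14:22 = 8 h 7 min
Wed: 10:28–17:53 = 7 h 25 min
Thu: 06:48–18:02 = 11 h 14 min
Fri: 07:36–15:56 = 8 h 20 min
Sat: 10:14–19:39 = 9 h 25 min
Sun: 11:15–19:59 = 8 h 44 min
Total worked: 53 h 15 min = 3195 min.
Regular 44 h 0 min = 2640 min at €46.50/h; overtime 9 h 15 min = 555 min at €93.00/h.
Pay = (2640 × €46.50 + 555 × €93.00) ÷ 60 = €2906.25.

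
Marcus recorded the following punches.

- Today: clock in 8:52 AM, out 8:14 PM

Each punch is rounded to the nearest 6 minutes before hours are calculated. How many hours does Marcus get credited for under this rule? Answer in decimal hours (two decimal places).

Today: in 8:52 AM→8:54 AM, out 8:14 PM→8:12 PM; 11 h 18 min

11.30 hours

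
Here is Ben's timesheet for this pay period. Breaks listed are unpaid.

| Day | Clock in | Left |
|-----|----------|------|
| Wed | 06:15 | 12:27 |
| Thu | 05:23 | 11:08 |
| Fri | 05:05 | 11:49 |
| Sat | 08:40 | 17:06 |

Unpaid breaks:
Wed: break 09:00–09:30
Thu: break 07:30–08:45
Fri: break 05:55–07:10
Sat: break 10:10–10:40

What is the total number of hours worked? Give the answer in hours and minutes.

Wed: 06:15–12:27 = 6 h 12 min; less 30 min break → 5 h 42 min
Thu: 05:23–11:08 = 5 h 45 min; less 75 min break → 4 h 30 min
Fri: 05:05–11:49 = 6 h 44 min; less 75 min break → 5 h 29 min
Sat: 08:40–17:06 = 8 h 26 min; less 30 min break → 7 h 56 min
Total: 5 h 42 min + 4 h 30 min + 5 h 29 min + 7 h 56 min = 23 h 37 min.

23 h 37 min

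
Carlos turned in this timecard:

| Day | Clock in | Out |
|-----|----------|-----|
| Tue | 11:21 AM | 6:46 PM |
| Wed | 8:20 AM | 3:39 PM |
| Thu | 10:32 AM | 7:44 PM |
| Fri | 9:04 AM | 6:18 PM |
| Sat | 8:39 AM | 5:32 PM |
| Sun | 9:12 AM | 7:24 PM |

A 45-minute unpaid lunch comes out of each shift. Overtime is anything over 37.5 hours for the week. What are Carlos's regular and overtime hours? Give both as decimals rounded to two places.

Tue: 11:21 AM–6:46 PM = 7 h 25 min; less 45 min break → 6 h 40 min
Wed: 8:20 AM–3:39 PM = 7 h 19 min; less 45 min break → 6 h 34 min
Thu: 10:32 AM–7:44 PM = 9 h 12 min; less 45 min break → 8 h 27 min
Fri: 9:04 AM–6:18 PM = 9 h 14 min; less 45 min break → 8 h 29 min
Sat: 8:39 AM–5:32 PM = 8 h 53 min; less 45 min break → 8 h 8 min
Sun: 9:12 AM–7:24 PM = 10 h 12 min; less 45 min break → 9 h 27 min
Total worked: 47 h 45 min = 47.75 h.
Threshold 37.5 h → overtime 10 h 15 min, regular 37 h 30 min.

Regular 37.50 hours, overtime 10.25 hours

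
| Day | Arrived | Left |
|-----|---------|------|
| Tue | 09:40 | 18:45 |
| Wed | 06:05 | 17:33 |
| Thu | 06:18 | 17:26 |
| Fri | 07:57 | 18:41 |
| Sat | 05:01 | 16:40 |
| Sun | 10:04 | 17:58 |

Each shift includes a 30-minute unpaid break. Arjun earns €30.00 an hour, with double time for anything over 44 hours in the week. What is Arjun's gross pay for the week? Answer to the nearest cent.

Tue: 09:40–18:45 = 9 h 5 min; less 30 min break → 8 h 35 min
Wed: 06:05–17:33 = 11 h 28 min; less 30 min break → 10 h 58 min
Thu: 06:18–17:26 = 11 h 8 min; less 30 min break → 10 h 38 min
Fri: 07:57–18:41 = 10 h 44 min; less 30 min break → 10 h 14 min
Sat: 05:01–16:40 = 11 h 39 min; less 30 min break → 11 h 9 min
Sun: 10:04–17:58 = 7 h 54 min; less 30 min break → 7 h 24 min
Total worked: 58 h 58 min = 3538 min.
Regular 44 h 0 min = 2640 min at €30.00/h; overtime 14 h 58 min = 898 min at €60.00/h.
Pay = (2640 × €30.00 + 898 × €60.00) ÷ 60 = €2218.00.

€2218.00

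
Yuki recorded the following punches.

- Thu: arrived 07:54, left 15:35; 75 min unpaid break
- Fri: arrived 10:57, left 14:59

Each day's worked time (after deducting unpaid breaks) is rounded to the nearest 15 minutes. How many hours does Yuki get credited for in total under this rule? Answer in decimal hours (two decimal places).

10.50 hours

Thu: 07:54–15:35 = 7 h 41 min − 75 min = 6 h 26 min → rounds to 6 h 30 min
Fri: 10:57–14:59 = 4 h 2 min → rounds to 4 h 0 min
Total credited: 10 h 30 min.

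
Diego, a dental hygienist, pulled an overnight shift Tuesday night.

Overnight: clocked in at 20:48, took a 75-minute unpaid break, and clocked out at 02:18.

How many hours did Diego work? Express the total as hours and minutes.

Overnight: 20:48 → midnight = 3 h 12 min; midnight → 02:18 = 2 h 18 min; span 5 h 30 min; less 75 min break → 4 h 15 min

4 h 15 min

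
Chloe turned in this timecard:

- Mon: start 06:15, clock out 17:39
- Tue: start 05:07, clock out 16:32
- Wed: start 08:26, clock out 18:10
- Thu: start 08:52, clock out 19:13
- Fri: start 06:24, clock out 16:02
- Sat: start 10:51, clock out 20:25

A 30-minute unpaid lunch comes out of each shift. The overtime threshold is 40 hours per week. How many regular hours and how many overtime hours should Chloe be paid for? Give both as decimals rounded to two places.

Regular 40.00 hours, overtime 19.10 hours

Mon: 06:15–17:39 = 11 h 24 min; less 30 min break → 10 h 54 min
Tue: 05:07–16:32 = 11 h 25 min; less 30 min break → 10 h 55 min
Wed: 08:26–18:10 = 9 h 44 min; less 30 min break → 9 h 14 min
Thu: 08:52–19:13 = 10 h 21 min; less 30 min break → 9 h 51 min
Fri: 06:24–16:02 = 9 h 38 min; less 30 min break → 9 h 8 min
Sat: 10:51–20:25 = 9 h 34 min; less 30 min break → 9 h 4 min
Total worked: 59 h 6 min = 59.10 h.
Threshold 40 h → overtime 19 h 6 min, regular 40 h 0 min.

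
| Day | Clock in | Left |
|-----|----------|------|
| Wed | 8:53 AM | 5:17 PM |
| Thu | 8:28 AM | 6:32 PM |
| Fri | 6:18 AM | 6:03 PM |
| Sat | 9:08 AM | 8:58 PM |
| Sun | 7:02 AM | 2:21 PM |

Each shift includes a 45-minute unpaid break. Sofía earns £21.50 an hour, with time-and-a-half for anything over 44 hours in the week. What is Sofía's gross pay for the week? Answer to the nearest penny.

Wed: 8:53 AM–5:17 PM = 8 h 24 min; less 45 min break → 7 h 39 min
Thu: 8:28 AM–6:32 PM = 10 h 4 min; less 45 min break → 9 h 19 min
Fri: 6:18 AM–6:03 PM = 11 h 45 min; less 45 min break → 11 h 0 min
Sat: 9:08 AM–8:58 PM = 11 h 50 min; less 45 min break → 11 h 5 min
Sun: 7:02 AM–2:21 PM = 7 h 19 min; less 45 min break → 6 h 34 min
Total worked: 45 h 37 min = 2737 min.
Regular 44 h 0 min = 2640 min at £21.50/h; overtime 1 h 37 min = 97 min at £32.25/h.
Pay = (2640 × £21.50 + 97 × £32.25) ÷ 60 = £998.14.

£998.14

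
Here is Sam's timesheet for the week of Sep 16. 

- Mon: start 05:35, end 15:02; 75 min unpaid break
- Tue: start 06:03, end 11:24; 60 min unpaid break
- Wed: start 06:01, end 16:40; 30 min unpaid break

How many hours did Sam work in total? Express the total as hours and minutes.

22 h 42 min

Mon: 05:35–15:02 = 9 h 27 min; less 75 min break → 8 h 12 min
Tue: 06:03–11:24 = 5 h 21 min; less 60 min break → 4 h 21 min
Wed: 06:01–16:40 = 10 h 39 min; less 30 min break → 10 h 9 min
Total: 8 h 12 min + 4 h 21 min + 10 h 9 min = 22 h 42 min.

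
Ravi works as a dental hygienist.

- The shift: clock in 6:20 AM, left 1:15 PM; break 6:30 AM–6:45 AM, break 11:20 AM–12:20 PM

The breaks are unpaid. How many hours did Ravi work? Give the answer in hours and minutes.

5 h 40 min

The shift: 6:20 AM–1:15 PM = 6 h 55 min; less 75 min break → 5 h 40 min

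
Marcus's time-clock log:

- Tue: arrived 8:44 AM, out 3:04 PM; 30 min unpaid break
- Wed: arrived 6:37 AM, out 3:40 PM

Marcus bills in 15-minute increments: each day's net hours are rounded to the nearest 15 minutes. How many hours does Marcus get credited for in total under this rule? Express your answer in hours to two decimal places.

14.75 hours

Tue: 8:44 AM–3:04 PM = 6 h 20 min − 30 min = 5 h 50 min → rounds to 5 h 45 min
Wed: 6:37 AM–3:40 PM = 9 h 3 min → rounds to 9 h 0 min
Total credited: 14 h 45 min.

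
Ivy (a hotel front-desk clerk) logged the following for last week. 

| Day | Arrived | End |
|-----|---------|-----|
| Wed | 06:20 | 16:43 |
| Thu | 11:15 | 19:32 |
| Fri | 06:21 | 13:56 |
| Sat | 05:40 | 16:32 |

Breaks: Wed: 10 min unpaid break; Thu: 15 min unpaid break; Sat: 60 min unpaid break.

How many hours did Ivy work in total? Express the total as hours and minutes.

35 h 42 min

Wed: 06:20–16:43 = 10 h 23 min; less 10 min break → 10 h 13 min
Thu: 11:15–19:32 = 8 h 17 min; less 15 min break → 8 h 2 min
Fri: 06:21–13:56 = 7 h 35 min
Sat: 05:40–16:32 = 10 h 52 min; less 60 min break → 9 h 52 min
Total: 10 h 13 min + 8 h 2 min + 7 h 35 min + 9 h 52 min = 35 h 42 min.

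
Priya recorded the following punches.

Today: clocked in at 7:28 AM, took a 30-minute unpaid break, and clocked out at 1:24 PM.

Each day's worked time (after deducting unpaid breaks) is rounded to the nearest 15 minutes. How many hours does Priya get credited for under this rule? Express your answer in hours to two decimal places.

Today: 7:28 AM–1:24 PM = 5 h 56 min − 30 min = 5 h 26 min → rounds to 5 h 30 min

5.50 hours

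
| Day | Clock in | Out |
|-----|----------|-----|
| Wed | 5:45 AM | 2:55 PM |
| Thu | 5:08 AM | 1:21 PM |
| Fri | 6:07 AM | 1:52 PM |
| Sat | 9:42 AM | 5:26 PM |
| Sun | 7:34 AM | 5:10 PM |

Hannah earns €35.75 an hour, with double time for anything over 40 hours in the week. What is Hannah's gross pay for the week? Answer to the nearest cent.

€1606.37

Wed: 5:45 AM–2:55 PM = 9 h 10 min
Thu: 5:08 AM–1:21 PM = 8 h 13 min
Fri: 6:07 AM–1:52 PM = 7 h 45 min
Sat: 9:42 AM–5:26 PM = 7 h 44 min
Sun: 7:34 AM–5:10 PM = 9 h 36 min
Total worked: 42 h 28 min = 2548 min.
Regular 40 h 0 min = 2400 min at €35.75/h; overtime 2 h 28 min = 148 min at €71.50/h.
Pay = (2400 × €35.75 + 148 × €71.50) ÷ 60 = €1606.37.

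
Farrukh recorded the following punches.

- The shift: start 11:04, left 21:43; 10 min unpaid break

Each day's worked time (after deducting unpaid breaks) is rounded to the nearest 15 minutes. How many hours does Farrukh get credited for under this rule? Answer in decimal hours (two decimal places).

10.50 hours

The shift: 11:04–21:43 = 10 h 39 min − 10 min = 10 h 29 min → rounds to 10 h 30 min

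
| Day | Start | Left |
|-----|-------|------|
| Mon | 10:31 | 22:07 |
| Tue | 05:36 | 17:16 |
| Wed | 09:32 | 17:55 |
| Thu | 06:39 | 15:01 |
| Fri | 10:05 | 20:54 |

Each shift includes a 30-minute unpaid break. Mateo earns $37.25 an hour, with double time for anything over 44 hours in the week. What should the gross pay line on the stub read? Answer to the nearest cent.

Mon: 10:31–22:07 = 11 h 36 min; less 30 min break → 11 h 6 min
Tue: 05:36–17:16 = 11 h 40 min; less 30 min break → 11 h 10 min
Wed: 09:32–17:55 = 8 h 23 min; less 30 min break → 7 h 53 min
Thu: 06:39–15:01 = 8 h 22 min; less 30 min break → 7 h 52 min
Fri: 10:05–20:54 = 10 h 49 min; less 30 min break → 10 h 19 min
Total worked: 48 h 20 min = 2900 min.
Regular 44 h 0 min = 2640 min at $37.25/h; overtime 4 h 20 min = 260 min at $74.50/h.
Pay = (2640 × $37.25 + 260 × $74.50) ÷ 60 = $1961.83.

$1961.83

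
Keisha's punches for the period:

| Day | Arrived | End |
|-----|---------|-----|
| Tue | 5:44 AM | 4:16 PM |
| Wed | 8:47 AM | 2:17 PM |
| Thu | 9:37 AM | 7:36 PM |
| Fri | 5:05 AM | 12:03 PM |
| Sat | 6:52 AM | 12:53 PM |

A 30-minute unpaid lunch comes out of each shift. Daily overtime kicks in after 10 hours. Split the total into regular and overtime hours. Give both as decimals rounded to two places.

Regular 36.47 hours, overtime 0.03 hours

Tue: 5:44 AM–4:16 PM = 10 h 32 min; less 30 min break → 10 h 2 min
Wed: 8:47 AM–2:17 PM = 5 h 30 min; less 30 min break → 5 h 0 min
Thu: 9:37 AM–7:36 PM = 9 h 59 min; less 30 min break → 9 h 29 min
Fri: 5:05 AM–12:03 PM = 6 h 58 min; less 30 min break → 6 h 28 min
Sat: 6:52 AM–12:53 PM = 6 h 1 min; less 30 min break → 5 h 31 min
Tue reg 10 h 0 min / OT 0 h 2 min; Wed reg 5 h 0 min / OT 0 h 0 min; Thu reg 9 h 29 min / OT 0 h 0 min; Fri reg 6 h 28 min / OT 0 h 0 min; Sat reg 5 h 31 min / OT 0 h 0 min.
Totals: regular 36 h 28 min, overtime 0 h 2 min.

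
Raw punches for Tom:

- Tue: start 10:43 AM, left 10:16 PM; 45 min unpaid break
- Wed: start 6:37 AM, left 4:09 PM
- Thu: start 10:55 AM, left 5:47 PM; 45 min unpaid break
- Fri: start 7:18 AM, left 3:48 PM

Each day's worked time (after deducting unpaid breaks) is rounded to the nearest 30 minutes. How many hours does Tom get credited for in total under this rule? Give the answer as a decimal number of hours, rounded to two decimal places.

Tue: 10:43 AM–10:16 PM = 11 h 33 min − 45 min = 10 h 48 min → rounds to 11 h 0 min
Wed: 6:37 AM–4:09 PM = 9 h 32 min → rounds to 9 h 30 min
Thu: 10:55 AM–5:47 PM = 6 h 52 min − 45 min = 6 h 7 min → rounds to 6 h 0 min
Fri: 7:18 AM–3:48 PM = 8 h 30 min → rounds to 8 h 30 min
Total credited: 35 h 0 min.

35.00 hours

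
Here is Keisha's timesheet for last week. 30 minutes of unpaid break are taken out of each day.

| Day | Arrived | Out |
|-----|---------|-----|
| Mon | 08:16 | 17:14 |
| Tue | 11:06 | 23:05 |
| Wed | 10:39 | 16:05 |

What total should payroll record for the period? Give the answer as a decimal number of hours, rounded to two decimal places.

Mon: 08:16–17:14 = 8 h 58 min; less 30 min break → 8 h 28 min
Tue: 11:06–23:05 = 11 h 59 min; less 30 min break → 11 h 29 min
Wed: 10:39–16:05 = 5 h 26 min; less 30 min break → 4 h 56 min
Total: 8 h 28 min + 11 h 29 min + 4 h 56 min = 24 h 53 min.

24.88 hours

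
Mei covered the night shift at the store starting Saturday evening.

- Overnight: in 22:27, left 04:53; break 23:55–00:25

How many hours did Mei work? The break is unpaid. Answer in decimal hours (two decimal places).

Overnight: 22:27 → midnight = 1 h 33 min; midnight → 04:53 = 4 h 53 min; span 6 h 26 min; less 30 min break → 5 h 56 min

5.93 hours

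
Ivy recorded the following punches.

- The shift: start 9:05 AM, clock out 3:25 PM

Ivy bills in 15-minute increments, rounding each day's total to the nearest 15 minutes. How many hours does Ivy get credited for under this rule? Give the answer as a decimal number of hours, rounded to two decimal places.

6.25 hours

The shift: 9:05 AM–3:25 PM = 6 h 20 min → rounds to 6 h 15 min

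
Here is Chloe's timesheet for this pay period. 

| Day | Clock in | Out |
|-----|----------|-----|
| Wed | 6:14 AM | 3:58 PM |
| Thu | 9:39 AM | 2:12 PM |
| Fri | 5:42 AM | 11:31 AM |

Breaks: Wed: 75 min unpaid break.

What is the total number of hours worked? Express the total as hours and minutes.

18 h 51 min

Wed: 6:14 AM–3:58 PM = 9 h 44 min; less 75 min break → 8 h 29 min
Thu: 9:39 AM–2:12 PM = 4 h 33 min
Fri: 5:42 AM–11:31 AM = 5 h 49 min
Total: 8 h 29 min + 4 h 33 min + 5 h 49 min = 18 h 51 min.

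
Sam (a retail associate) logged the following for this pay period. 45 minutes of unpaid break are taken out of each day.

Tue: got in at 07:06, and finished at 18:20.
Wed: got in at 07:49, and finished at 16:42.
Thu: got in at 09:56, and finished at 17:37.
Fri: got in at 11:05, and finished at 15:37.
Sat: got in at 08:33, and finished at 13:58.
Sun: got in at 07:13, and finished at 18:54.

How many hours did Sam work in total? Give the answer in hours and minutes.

Tue: 07:06–18:20 = 11 h 14 min; less 45 min break → 10 h 29 min
Wed: 07:49–16:42 = 8 h 53 min; less 45 min break → 8 h 8 min
Thu: 09:56–17:37 = 7 h 41 min; less 45 min break → 6 h 56 min
Fri: 11:05–15:37 = 4 h 32 min; less 45 min break → 3 h 47 min
Sat: 08:33–13:58 = 5 h 25 min; less 45 min break → 4 h 40 min
Sun: 07:13–18:54 = 11 h 41 min; less 45 min break → 10 h 56 min
Total: 10 h 29 min + 8 h 8 min + 6 h 56 min + 3 h 47 min + 4 h 40 min + 10 h 56 min = 44 h 56 min.

44 h 56 min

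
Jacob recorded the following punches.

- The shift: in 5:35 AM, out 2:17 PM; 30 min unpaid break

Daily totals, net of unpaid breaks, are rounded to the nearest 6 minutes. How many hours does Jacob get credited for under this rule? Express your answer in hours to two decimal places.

The shift: 5:35 AM–2:17 PM = 8 h 42 min − 30 min = 8 h 12 min → rounds to 8 h 12 min

8.20 hours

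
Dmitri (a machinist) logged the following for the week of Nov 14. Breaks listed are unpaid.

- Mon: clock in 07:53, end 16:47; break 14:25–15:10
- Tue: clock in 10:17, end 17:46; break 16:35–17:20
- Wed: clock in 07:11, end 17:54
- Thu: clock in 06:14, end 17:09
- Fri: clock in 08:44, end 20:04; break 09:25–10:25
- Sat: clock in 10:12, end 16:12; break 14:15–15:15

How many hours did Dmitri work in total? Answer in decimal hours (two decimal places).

51.85 hours

Mon: 07:53–16:47 = 8 h 54 min; less 45 min break → 8 h 9 min
Tue: 10:17–17:46 = 7 h 29 min; less 45 min break → 6 h 44 min
Wed: 07:11–17:54 = 10 h 43 min
Thu: 06:14–17:09 = 10 h 55 min
Fri: 08:44–20:04 = 11 h 20 min; less 60 min break → 10 h 20 min
Sat: 10:12–16:12 = 6 h 0 min; less 60 min break → 5 h 0 min
Total: 8 h 9 min + 6 h 44 min + 10 h 43 min + 10 h 55 min + 10 h 20 min + 5 h 0 min = 51 h 51 min.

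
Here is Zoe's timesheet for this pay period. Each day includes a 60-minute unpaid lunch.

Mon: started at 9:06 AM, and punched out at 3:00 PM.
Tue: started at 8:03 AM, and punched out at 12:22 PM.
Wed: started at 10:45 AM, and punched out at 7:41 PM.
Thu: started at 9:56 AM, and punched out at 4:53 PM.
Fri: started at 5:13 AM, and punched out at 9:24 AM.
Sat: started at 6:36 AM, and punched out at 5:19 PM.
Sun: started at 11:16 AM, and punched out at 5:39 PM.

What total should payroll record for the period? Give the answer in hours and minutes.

Mon: 9:06 AM–3:00 PM = 5 h 54 min; less 60 min break → 4 h 54 min
Tue: 8:03 AM–12:22 PM = 4 h 19 min; less 60 min break → 3 h 19 min
Wed: 10:45 AM–7:41 PM = 8 h 56 min; less 60 min break → 7 h 56 min
Thu: 9:56 AM–4:53 PM = 6 h 57 min; less 60 min break → 5 h 57 min
Fri: 5:13 AM–9:24 AM = 4 h 11 min; less 60 min break → 3 h 11 min
Sat: 6:36 AM–5:19 PM = 10 h 43 min; less 60 min break → 9 h 43 min
Sun: 11:16 AM–5:39 PM = 6 h 23 min; less 60 min break → 5 h 23 min
Total: 4 h 54 min + 3 h 19 min + 7 h 56 min + 5 h 57 min + 3 h 11 min + 9 h 43 min + 5 h 23 min = 40 h 23 min.

40 h 23 min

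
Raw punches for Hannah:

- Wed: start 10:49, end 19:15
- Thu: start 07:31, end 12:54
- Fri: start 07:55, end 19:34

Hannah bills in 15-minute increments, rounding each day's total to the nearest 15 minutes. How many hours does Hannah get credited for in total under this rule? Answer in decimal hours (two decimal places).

25.75 hours

Wed: 10:49–19:15 = 8 h 26 min → rounds to 8 h 30 min
Thu: 07:31–12:54 = 5 h 23 min → rounds to 5 h 30 min
Fri: 07:55–19:34 = 11 h 39 min → rounds to 11 h 45 min
Total credited: 25 h 45 min.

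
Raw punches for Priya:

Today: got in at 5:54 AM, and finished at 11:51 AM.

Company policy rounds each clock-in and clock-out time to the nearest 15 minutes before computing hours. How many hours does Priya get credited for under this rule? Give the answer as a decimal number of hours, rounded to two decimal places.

5.75 hours

Today: in 5:54 AM→6:00 AM, out 11:51 AM→11:45 AM; 5 h 45 min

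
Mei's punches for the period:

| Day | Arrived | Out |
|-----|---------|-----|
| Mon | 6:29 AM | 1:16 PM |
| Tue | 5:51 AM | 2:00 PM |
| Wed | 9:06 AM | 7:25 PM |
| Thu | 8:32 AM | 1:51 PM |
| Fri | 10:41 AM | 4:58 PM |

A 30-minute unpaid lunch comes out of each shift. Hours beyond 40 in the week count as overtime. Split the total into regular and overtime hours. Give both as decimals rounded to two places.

Regular 34.35 hours, overtime 0.00 hours

Mon: 6:29 AM–1:16 PM = 6 h 47 min; less 30 min break → 6 h 17 min
Tue: 5:51 AM–2:00 PM = 8 h 9 min; less 30 min break → 7 h 39 min
Wed: 9:06 AM–7:25 PM = 10 h 19 min; less 30 min break → 9 h 49 min
Thu: 8:32 AM–1:51 PM = 5 h 19 min; less 30 min break → 4 h 49 min
Fri: 10:41 AM–4:58 PM = 6 h 17 min; less 30 min break → 5 h 47 min
Total worked: 34 h 21 min = 34.35 h.
Threshold 40 h → overtime 0 h 0 min, regular 34 h 21 min.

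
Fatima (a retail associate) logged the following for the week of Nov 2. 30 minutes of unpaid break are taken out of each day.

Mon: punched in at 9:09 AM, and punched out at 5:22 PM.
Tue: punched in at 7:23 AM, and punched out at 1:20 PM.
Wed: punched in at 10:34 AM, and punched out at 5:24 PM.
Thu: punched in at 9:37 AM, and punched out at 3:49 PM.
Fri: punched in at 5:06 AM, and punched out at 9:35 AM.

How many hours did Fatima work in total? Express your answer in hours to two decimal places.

Mon: 9:09 AM–5:22 PM = 8 h 13 min; less 30 min break → 7 h 43 min
Tue: 7:23 AM–1:20 PM = 5 h 57 min; less 30 min break → 5 h 27 min
Wed: 10:34 AM–5:24 PM = 6 h 50 min; less 30 min break → 6 h 20 min
Thu: 9:37 AM–3:49 PM = 6 h 12 min; less 30 min break → 5 h 42 min
Fri: 5:06 AM–9:35 AM = 4 h 29 min; less 30 min break → 3 h 59 min
Total: 7 h 43 min + 5 h 27 min + 6 h 20 min + 5 h 42 min + 3 h 59 min = 29 h 11 min.

29.18 hours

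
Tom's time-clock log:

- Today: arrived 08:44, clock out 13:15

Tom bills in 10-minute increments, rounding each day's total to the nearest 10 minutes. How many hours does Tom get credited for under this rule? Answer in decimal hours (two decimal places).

4.50 hours

Today: 08:44–13:15 = 4 h 31 min → rounds to 4 h 30 min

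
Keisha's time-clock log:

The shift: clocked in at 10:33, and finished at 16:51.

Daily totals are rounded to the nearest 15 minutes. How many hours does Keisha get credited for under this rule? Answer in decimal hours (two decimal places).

The shift: 10:33–16:51 = 6 h 18 min → rounds to 6 h 15 min

6.25 hours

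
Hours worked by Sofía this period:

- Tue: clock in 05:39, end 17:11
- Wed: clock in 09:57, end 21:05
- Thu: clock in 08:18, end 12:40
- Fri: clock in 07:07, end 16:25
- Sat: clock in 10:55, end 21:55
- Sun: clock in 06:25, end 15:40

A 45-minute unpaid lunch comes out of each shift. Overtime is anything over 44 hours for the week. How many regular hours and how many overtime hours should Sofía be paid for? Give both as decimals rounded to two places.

Tue: 05:39–17:11 = 11 h 32 min; less 45 min break → 10 h 47 min
Wed: 09:57–21:05 = 11 h 8 min; less 45 min break → 10 h 23 min
Thu: 08:18–12:40 = 4 h 22 min; less 45 min break → 3 h 37 min
Fri: 07:07–16:25 = 9 h 18 min; less 45 min break → 8 h 33 min
Sat: 10:55–21:55 = 11 h 0 min; less 45 min break → 10 h 15 min
Sun: 06:25–15:40 = 9 h 15 min; less 45 min break → 8 h 30 min
Total worked: 52 h 5 min = 52.08 h.
Threshold 44 h → overtime 8 h 5 min, regular 44 h 0 min.

Regular 44.00 hours, overtime 8.08 hours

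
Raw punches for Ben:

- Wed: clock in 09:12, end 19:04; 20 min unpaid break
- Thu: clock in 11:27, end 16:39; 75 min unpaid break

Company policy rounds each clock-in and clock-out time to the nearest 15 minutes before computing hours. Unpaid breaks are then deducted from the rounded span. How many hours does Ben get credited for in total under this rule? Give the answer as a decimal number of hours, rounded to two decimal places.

13.42 hours

Wed: in 09:12→09:15, out 19:04→19:00; 9 h 45 min − 20 min = 9 h 25 min
Thu: in 11:27→11:30, out 16:39→16:45; 5 h 15 min − 75 min = 4 h 0 min
Total credited: 13 h 25 min.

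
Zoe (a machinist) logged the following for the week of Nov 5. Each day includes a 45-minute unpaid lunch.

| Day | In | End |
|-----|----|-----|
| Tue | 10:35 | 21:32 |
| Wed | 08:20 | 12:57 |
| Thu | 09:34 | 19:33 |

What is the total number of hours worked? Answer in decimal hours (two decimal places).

23.30 hours

Tue: 10:35–21:32 = 10 h 57 min; less 45 min break → 10 h 12 min
Wed: 08:20–12:57 = 4 h 37 min; less 45 min break → 3 h 52 min
Thu: 09:34–19:33 = 9 h 59 min; less 45 min break → 9 h 14 min
Total: 10 h 12 min + 3 h 52 min + 9 h 14 min = 23 h 18 min.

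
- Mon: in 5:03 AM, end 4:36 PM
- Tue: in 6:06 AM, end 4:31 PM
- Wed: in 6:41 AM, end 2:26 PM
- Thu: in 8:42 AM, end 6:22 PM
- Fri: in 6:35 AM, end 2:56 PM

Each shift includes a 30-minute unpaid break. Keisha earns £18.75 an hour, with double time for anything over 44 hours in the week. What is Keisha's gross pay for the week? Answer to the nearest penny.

£871.25

Mon: 5:03 AM–4:36 PM = 11 h 33 min; less 30 min break → 11 h 3 min
Tue: 6:06 AM–4:31 PM = 10 h 25 min; less 30 min break → 9 h 55 min
Wed: 6:41 AM–2:26 PM = 7 h 45 min; less 30 min break → 7 h 15 min
Thu: 8:42 AM–6:22 PM = 9 h 40 min; less 30 min break → 9 h 10 min
Fri: 6:35 AM–2:56 PM = 8 h 21 min; less 30 min break → 7 h 51 min
Total worked: 45 h 14 min = 2714 min.
Regular 44 h 0 min = 2640 min at £18.75/h; overtime 1 h 14 min = 74 min at £37.50/h.
Pay = (2640 × £18.75 + 74 × £37.50) ÷ 60 = £871.25.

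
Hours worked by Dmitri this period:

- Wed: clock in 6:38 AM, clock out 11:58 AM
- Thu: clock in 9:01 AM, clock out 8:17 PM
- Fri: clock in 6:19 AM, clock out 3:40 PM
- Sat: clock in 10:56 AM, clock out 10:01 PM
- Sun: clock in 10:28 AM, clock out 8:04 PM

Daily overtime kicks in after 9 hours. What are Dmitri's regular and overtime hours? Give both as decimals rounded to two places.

Regular 41.33 hours, overtime 5.30 hours

Wed: 6:38 AM–11:58 AM = 5 h 20 min
Thu: 9:01 AM–8:17 PM = 11 h 16 min
Fri: 6:19 AM–3:40 PM = 9 h 21 min
Sat: 10:56 AM–10:01 PM = 11 h 5 min
Sun: 10:28 AM–8:04 PM = 9 h 36 min
Wed reg 5 h 20 min / OT 0 h 0 min; Thu reg 9 h 0 min / OT 2 h 16 min; Fri reg 9 h 0 min / OT 0 h 21 min; Sat reg 9 h 0 min / OT 2 h 5 min; Sun reg 9 h 0 min / OT 0 h 36 min.
Totals: regular 41 h 20 min, overtime 5 h 18 min.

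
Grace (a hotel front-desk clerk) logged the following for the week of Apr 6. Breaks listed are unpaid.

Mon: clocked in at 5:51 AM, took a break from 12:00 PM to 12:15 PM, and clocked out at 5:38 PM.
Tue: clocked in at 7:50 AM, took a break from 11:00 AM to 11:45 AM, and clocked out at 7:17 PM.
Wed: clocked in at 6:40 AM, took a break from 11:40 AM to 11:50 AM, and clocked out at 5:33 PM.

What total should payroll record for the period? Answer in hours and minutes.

32 h 57 min

Mon: 5:51 AM–5:38 PM = 11 h 47 min; less 15 min break → 11 h 32 min
Tue: 7:50 AM–7:17 PM = 11 h 27 min; less 45 min break → 10 h 42 min
Wed: 6:40 AM–5:33 PM = 10 h 53 min; less 10 min break → 10 h 43 min
Total: 11 h 32 min + 10 h 42 min + 10 h 43 min = 32 h 57 min.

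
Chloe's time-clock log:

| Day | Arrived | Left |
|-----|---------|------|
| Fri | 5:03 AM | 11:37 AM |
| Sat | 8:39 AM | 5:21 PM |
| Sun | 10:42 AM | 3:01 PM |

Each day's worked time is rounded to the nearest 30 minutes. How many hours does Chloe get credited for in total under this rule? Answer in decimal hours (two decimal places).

19.50 hours

Fri: 5:03 AM–11:37 AM = 6 h 34 min → rounds to 6 h 30 min
Sat: 8:39 AM–5:21 PM = 8 h 42 min → rounds to 8 h 30 min
Sun: 10:42 AM–3:01 PM = 4 h 19 min → rounds to 4 h 30 min
Total credited: 19 h 30 min.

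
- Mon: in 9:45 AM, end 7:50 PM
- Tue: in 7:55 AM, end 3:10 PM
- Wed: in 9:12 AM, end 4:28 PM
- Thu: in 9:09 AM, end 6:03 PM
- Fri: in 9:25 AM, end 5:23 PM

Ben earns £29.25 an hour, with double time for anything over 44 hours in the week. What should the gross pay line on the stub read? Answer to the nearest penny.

£1212.90

Mon: 9:45 AM–7:50 PM = 10 h 5 min
Tue: 7:55 AM–3:10 PM = 7 h 15 min
Wed: 9:12 AM–4:28 PM = 7 h 16 min
Thu: 9:09 AM–6:03 PM = 8 h 54 min
Fri: 9:25 AM–5:23 PM = 7 h 58 min
Total worked: 41 h 28 min = 2488 min.
Regular 41 h 28 min = 2488 min at £29.25/h; overtime 0 h 0 min = 0 min at £58.50/h.
Pay = (2488 × £29.25 + 0 × £58.50) ÷ 60 = £1212.90.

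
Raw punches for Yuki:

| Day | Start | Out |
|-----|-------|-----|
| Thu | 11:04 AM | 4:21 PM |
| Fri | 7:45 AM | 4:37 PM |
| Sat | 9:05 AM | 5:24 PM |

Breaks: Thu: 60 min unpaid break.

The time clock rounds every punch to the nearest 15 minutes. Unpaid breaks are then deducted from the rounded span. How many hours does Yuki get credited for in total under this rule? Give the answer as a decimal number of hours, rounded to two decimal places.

21.50 hours

Thu: in 11:04 AM→11:00 AM, out 4:21 PM→4:15 PM; 5 h 15 min − 60 min = 4 h 15 min
Fri: in 7:45 AM→7:45 AM, out 4:37 PM→4:30 PM; 8 h 45 min
Sat: in 9:05 AM→9:00 AM, out 5:24 PM→5:30 PM; 8 h 30 min
Total credited: 21 h 30 min.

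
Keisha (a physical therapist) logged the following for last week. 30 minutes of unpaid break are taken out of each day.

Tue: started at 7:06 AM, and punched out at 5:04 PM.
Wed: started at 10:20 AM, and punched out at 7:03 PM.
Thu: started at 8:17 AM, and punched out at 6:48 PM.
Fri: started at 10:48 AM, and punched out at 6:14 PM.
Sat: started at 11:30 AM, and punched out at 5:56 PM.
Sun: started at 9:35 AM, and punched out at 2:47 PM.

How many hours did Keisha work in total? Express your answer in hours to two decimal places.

45.27 hours

Tue: 7:06 AM–5:04 PM = 9 h 58 min; less 30 min break → 9 h 28 min
Wed: 10:20 AM–7:03 PM = 8 h 43 min; less 30 min break → 8 h 13 min
Thu: 8:17 AM–6:48 PM = 10 h 31 min; less 30 min break → 10 h 1 min
Fri: 10:48 AM–6:14 PM = 7 h 26 min; less 30 min break → 6 h 56 min
Sat: 11:30 AM–5:56 PM = 6 h 26 min; less 30 min break → 5 h 56 min
Sun: 9:35 AM–2:47 PM = 5 h 12 min; less 30 min break → 4 h 42 min
Total: 9 h 28 min + 8 h 13 min + 10 h 1 min + 6 h 56 min + 5 h 56 min + 4 h 42 min = 45 h 16 min.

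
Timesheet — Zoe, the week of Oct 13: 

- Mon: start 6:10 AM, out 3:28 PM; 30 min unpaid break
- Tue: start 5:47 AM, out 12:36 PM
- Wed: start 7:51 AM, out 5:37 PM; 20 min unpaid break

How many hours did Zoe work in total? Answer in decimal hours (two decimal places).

25.05 hours

Mon: 6:10 AM–3:28 PM = 9 h 18 min; less 30 min break → 8 h 48 min
Tue: 5:47 AM–12:36 PM = 6 h 49 min
Wed: 7:51 AM–5:37 PM = 9 h 46 min; less 20 min break → 9 h 26 min
Total: 8 h 48 min + 6 h 49 min + 9 h 26 min = 25 h 3 min.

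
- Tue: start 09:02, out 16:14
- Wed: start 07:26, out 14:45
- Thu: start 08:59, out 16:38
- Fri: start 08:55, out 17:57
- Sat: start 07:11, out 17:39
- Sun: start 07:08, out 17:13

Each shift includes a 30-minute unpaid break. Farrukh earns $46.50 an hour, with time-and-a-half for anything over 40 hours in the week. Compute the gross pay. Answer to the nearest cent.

Tue: 09:02–16:14 = 7 h 12 min; less 30 min break → 6 h 42 min
Wed: 07:26–14:45 = 7 h 19 min; less 30 min break → 6 h 49 min
Thu: 08:59–16:38 = 7 h 39 min; less 30 min break → 7 h 9 min
Fri: 08:55–17:57 = 9 h 2 min; less 30 min break → 8 h 32 min
Sat: 07:11–17:39 = 10 h 28 min; less 30 min break → 9 h 58 min
Sun: 07:08–17:13 = 10 h 5 min; less 30 min break → 9 h 35 min
Total worked: 48 h 45 min = 2925 min.
Regular 40 h 0 min = 2400 min at $46.50/h; overtime 8 h 45 min = 525 min at $69.75/h.
Pay = (2400 × $46.50 + 525 × $69.75) ÷ 60 = $2470.31.

$2470.31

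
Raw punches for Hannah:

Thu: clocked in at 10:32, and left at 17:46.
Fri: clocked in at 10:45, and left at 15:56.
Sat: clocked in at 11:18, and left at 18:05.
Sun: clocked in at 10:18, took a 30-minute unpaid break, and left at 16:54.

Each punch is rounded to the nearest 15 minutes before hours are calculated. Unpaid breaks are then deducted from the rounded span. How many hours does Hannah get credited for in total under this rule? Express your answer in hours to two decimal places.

25.50 hours

Thu: in 10:32→10:30, out 17:46→17:45; 7 h 15 min
Fri: in 10:45→10:45, out 15:56→16:00; 5 h 15 min
Sat: in 11:18→11:15, out 18:05→18:00; 6 h 45 min
Sun: in 10:18→10:15, out 16:54→17:00; 6 h 45 min − 30 min = 6 h 15 min
Total credited: 25 h 30 min.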